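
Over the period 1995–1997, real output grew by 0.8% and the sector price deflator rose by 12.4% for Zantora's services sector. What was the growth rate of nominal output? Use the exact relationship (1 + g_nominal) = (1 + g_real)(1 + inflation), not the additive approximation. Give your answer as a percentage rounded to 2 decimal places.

13.30%

(1 + g_nom) = (1 + g_real)(1 + π) = 1.0080 × 1.1240 = 1.13299.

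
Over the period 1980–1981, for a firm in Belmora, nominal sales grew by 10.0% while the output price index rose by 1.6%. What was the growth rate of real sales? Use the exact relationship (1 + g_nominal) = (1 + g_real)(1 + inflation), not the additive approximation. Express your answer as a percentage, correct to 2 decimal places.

(1 + g_nom) = (1 + g_real)(1 + π), so g_real = 1.1000 / 1.0160 − 1 = 0.08268.

8.27%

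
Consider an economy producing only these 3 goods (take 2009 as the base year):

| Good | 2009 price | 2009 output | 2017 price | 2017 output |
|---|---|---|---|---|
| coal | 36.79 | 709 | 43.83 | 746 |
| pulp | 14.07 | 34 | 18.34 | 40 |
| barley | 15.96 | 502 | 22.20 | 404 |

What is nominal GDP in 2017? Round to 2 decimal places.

42399.58

Nominal GDP 2017 = Σ (p_2017 × q_2017) = 43.83·746 + 18.34·40 + 22.20·404 = 42399.58.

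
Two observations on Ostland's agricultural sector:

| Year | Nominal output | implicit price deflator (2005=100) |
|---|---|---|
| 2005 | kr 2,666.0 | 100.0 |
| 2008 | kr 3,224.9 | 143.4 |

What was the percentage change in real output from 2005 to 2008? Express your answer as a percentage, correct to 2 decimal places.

Deflate each year: 2005 → 2666.0/1.000 = 2666.00; 2008 → 3224.9/1.434 = 2248.88.
So real output changed by 2248.88/2666.00 − 1 = -0.1565, i.e. -15.65%.

-15.65%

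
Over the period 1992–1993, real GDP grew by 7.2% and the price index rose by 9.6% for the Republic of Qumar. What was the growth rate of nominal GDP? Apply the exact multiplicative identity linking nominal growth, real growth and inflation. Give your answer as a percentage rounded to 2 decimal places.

17.49%

(1 + g_nom) = (1 + g_real)(1 + π) = 1.0720 × 1.0960 = 1.17491.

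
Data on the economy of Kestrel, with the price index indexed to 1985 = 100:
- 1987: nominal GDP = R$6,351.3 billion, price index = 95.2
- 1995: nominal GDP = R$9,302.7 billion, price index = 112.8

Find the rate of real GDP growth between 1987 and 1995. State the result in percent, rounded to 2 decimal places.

Real GDP 1987 = 6351.3 / 0.952 = 6671.53.
Real GDP 1995 = 9302.7 / 1.128 = 8247.07.
Real growth = 8247.07 / 6671.53 − 1 = 0.2362.

23.62%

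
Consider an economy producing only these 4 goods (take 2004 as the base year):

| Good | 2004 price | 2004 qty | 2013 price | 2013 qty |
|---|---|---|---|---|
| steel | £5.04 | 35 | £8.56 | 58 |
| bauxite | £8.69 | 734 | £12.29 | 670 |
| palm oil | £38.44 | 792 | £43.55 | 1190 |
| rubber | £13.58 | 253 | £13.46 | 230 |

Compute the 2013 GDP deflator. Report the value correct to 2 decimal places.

Nominal GDP 2013 = 8.56·58 + 12.29·670 + 43.55·1190 + 13.46·230 = 63651.08.
Real GDP 2013 (at 2004 prices) = 5.04·58 + 8.69·670 + 38.44·1190 + 13.58·230 = 54981.62.
Deflator = Nominal/Real × 100 = 63651.08/54981.62 × 100 = 115.768.

115.77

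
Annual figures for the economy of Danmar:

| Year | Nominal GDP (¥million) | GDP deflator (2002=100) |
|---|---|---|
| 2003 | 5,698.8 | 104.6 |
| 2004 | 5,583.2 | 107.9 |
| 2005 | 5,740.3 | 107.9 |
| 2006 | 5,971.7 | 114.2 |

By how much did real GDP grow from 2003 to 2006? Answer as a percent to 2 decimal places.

-4.02%

Real GDP 2003 = 5698.8/1.046 = 5448.18.
Real GDP 2006 = 5971.7/1.142 = 5229.16.
Change = 5229.16/5448.18 − 1 = -0.0402.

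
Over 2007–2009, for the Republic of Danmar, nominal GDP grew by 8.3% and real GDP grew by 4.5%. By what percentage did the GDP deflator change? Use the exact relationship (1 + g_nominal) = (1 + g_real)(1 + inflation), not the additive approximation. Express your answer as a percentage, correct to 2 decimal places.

3.64%

(1 + g_nom) = (1 + g_real)(1 + π), so π = 1.0830 / 1.0450 − 1 = 0.03636.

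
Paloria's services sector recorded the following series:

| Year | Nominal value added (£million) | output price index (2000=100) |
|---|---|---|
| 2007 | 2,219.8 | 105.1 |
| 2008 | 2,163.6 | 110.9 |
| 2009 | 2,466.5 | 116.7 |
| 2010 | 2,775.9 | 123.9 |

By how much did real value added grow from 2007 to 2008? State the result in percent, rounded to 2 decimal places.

-7.63%

Real value added 2007 = 2219.8/1.051 = 2112.08.
Real value added 2008 = 2163.6/1.109 = 1950.95.
Change = 1950.95/2112.08 − 1 = -0.0763.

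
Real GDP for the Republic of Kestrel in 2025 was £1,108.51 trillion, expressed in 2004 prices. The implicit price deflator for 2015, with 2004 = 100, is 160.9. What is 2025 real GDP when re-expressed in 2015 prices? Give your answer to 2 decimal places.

Real GDP in 2015 prices = Real GDP in 2004 prices × (P_2015/P_2004) = 1108.51 × 1.609 = 1783.59.

£1,783.59 trillion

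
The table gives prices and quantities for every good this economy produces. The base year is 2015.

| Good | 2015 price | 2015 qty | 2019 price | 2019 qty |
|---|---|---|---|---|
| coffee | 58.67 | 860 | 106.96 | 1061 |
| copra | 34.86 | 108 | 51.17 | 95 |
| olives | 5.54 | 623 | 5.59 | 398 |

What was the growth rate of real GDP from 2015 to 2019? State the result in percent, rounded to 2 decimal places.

Real GDP 2015 = Nominal GDP 2015 = 58.67·860 + 34.86·108 + 5.54·623 = 57672.50.
Real GDP 2019 (at 2015 prices) = 58.67·1061 + 34.86·95 + 5.54·398 = 67765.49.
Real growth = 67765.49/57672.50 − 1 = 0.1750.

17.50%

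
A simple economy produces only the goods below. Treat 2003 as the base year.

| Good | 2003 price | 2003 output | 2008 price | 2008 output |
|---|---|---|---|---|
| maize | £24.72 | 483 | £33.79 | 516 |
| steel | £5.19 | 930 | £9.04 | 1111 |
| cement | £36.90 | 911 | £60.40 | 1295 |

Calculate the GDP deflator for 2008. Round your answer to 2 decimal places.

159.41

Nominal GDP 2008 = 33.79·516 + 9.04·1111 + 60.40·1295 = 105697.08.
Real GDP 2008 (at 2003 prices) = 24.72·516 + 5.19·1111 + 36.90·1295 = 66307.11.
Deflator = Nominal/Real × 100 = 105697.08/66307.11 × 100 = 159.405.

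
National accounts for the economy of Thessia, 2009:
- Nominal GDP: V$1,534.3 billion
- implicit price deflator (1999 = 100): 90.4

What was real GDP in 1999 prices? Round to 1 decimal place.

Real GDP = Nominal / (implicit price deflator/100) = 1534.3 / 0.904 = 1697.23.

V$1,697.2 billion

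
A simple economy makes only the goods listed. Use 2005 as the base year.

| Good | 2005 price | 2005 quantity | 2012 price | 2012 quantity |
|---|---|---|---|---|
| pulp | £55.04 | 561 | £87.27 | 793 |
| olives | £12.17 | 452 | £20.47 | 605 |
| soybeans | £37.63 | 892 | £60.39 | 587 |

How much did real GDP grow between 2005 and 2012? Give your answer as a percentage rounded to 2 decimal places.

Real GDP 2005 = Nominal GDP 2005 = 55.04·561 + 12.17·452 + 37.63·892 = 69944.24.
Real GDP 2012 (at 2005 prices) = 55.04·793 + 12.17·605 + 37.63·587 = 73098.38.
Real growth = 73098.38/69944.24 − 1 = 0.0451.

4.51%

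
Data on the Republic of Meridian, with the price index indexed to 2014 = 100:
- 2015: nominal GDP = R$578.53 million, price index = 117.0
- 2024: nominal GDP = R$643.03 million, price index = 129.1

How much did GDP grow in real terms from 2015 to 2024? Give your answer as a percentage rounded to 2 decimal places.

0.73%

Real GDP 2015 = 578.53 / 1.170 = 494.47.
Real GDP 2024 = 643.03 / 1.291 = 498.09.
Real growth = 498.09 / 494.47 − 1 = 0.0073.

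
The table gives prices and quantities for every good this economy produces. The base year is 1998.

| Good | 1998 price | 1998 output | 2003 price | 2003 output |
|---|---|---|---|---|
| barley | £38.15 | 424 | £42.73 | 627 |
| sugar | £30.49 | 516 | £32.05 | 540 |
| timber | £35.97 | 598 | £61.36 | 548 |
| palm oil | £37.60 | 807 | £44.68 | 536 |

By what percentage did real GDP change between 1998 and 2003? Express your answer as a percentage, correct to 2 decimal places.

-4.19%

Real GDP 1998 = Nominal GDP 1998 = 38.15·424 + 30.49·516 + 35.97·598 + 37.60·807 = 83761.70.
Real GDP 2003 (at 1998 prices) = 38.15·627 + 30.49·540 + 35.97·548 + 37.60·536 = 80249.81.
Real growth = 80249.81/83761.70 − 1 = -0.0419.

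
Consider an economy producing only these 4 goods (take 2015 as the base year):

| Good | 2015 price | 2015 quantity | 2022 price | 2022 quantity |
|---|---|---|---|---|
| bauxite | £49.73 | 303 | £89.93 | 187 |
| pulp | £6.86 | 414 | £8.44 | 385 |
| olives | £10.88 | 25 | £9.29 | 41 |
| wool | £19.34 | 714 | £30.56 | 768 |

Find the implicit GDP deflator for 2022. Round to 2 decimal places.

161.22

Nominal GDP 2022 = 89.93·187 + 8.44·385 + 9.29·41 + 30.56·768 = 43917.28.
Real GDP 2022 (at 2015 prices) = 49.73·187 + 6.86·385 + 10.88·41 + 19.34·768 = 27239.81.
Deflator = Nominal/Real × 100 = 43917.28/27239.81 × 100 = 161.225.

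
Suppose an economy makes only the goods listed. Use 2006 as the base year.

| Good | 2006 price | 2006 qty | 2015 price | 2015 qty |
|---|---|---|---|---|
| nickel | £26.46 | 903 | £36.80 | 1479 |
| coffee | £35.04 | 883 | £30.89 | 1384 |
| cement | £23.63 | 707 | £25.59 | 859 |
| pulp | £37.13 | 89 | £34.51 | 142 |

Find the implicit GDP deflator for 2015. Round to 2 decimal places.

Nominal GDP 2015 = 36.80·1479 + 30.89·1384 + 25.59·859 + 34.51·142 = 124061.19.
Real GDP 2015 (at 2006 prices) = 26.46·1479 + 35.04·1384 + 23.63·859 + 37.13·142 = 113200.33.
Deflator = Nominal/Real × 100 = 124061.19/113200.33 × 100 = 109.594.

109.59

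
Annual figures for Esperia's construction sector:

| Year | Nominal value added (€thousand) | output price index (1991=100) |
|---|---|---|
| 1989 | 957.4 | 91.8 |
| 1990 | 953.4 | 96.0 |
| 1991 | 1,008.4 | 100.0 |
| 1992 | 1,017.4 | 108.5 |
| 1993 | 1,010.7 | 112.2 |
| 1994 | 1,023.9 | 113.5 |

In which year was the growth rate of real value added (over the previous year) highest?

1991

1990: real = 953.4/0.960 = 993.13; growth vs 1989 (1042.92) = -4.77%.
1991: real = 1008.4/1.000 = 1008.40; growth vs 1990 (993.13) = 1.54%.
1992: real = 1017.4/1.085 = 937.70; growth vs 1991 (1008.40) = -7.01%.
1993: real = 1010.7/1.122 = 900.80; growth vs 1992 (937.70) = -3.94%.
1994: real = 1023.9/1.135 = 902.11; growth vs 1993 (900.80) = 0.15%.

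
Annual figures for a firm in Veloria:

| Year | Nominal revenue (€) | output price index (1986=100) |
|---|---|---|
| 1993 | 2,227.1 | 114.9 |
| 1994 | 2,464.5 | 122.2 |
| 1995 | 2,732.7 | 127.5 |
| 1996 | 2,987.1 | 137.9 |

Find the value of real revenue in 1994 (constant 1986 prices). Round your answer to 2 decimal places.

€2,016.78

Real revenue 1994 = 2464.5 / 1.222 = 2016.78.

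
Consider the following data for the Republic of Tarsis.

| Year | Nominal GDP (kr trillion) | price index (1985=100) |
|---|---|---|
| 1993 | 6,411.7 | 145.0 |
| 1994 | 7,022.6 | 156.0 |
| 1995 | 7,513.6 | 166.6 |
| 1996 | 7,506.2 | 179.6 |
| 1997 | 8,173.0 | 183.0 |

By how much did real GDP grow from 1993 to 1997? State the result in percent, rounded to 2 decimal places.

Real GDP 1993 = 6411.7/1.450 = 4421.86.
Real GDP 1997 = 8173.0/1.830 = 4466.12.
Change = 4466.12/4421.86 − 1 = 0.0100.

1.00%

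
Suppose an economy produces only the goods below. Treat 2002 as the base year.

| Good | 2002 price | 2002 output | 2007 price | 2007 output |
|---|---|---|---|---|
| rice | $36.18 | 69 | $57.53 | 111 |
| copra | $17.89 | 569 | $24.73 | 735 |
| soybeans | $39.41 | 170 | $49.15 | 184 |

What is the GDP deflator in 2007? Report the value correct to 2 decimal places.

Nominal GDP 2007 = 57.53·111 + 24.73·735 + 49.15·184 = 33605.98.
Real GDP 2007 (at 2002 prices) = 36.18·111 + 17.89·735 + 39.41·184 = 24416.57.
Deflator = Nominal/Real × 100 = 33605.98/24416.57 × 100 = 137.636.

137.64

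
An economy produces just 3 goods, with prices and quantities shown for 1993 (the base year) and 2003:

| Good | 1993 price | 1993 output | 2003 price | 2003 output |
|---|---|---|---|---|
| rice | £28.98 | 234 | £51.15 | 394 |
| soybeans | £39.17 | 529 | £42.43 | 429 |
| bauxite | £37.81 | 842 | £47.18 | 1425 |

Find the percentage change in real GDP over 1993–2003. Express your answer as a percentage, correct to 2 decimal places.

Real GDP 1993 = Nominal GDP 1993 = 28.98·234 + 39.17·529 + 37.81·842 = 59338.27.
Real GDP 2003 (at 1993 prices) = 28.98·394 + 39.17·429 + 37.81·1425 = 82101.30.
Real growth = 82101.30/59338.27 − 1 = 0.3836.

38.36%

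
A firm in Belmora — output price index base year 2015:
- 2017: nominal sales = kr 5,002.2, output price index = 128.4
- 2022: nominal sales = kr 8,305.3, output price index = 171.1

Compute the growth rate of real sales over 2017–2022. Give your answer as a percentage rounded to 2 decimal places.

Deflate each year: 2017 → 5002.2/1.284 = 3895.79; 2022 → 8305.3/1.711 = 4854.06.
So real sales changed by 4854.06/3895.79 − 1 = 0.2460, i.e. 24.60%.

24.60%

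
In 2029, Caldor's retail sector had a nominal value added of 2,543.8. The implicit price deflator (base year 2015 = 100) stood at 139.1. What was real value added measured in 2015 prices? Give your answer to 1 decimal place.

Real value added = Nominal / (implicit price deflator/100) = 2543.8 / 1.391 = 1828.76.

1,828.8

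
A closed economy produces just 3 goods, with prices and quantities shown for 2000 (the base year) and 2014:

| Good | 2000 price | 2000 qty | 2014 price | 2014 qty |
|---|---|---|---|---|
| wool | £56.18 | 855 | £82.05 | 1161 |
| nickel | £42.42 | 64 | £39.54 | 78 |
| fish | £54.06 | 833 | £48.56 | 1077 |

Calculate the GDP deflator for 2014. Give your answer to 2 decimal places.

Nominal GDP 2014 = 82.05·1161 + 39.54·78 + 48.56·1077 = 150643.29.
Real GDP 2014 (at 2000 prices) = 56.18·1161 + 42.42·78 + 54.06·1077 = 126756.36.
Deflator = Nominal/Real × 100 = 150643.29/126756.36 × 100 = 118.845.

118.84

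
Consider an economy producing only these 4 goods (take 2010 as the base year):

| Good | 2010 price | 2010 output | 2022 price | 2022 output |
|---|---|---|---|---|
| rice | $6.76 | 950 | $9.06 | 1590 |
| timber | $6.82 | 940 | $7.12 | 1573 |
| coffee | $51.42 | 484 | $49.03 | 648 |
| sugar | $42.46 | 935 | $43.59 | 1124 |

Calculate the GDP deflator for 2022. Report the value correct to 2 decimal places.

103.76

Nominal GDP 2022 = 9.06·1590 + 7.12·1573 + 49.03·648 + 43.59·1124 = 106371.76.
Real GDP 2022 (at 2010 prices) = 6.76·1590 + 6.82·1573 + 51.42·648 + 42.46·1124 = 102521.46.
Deflator = Nominal/Real × 100 = 106371.76/102521.46 × 100 = 103.756.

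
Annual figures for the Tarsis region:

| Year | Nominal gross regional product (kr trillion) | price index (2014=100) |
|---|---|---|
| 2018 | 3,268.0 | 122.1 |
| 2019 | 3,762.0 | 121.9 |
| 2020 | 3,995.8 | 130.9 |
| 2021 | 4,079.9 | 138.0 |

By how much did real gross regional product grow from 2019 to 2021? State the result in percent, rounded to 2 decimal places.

Real gross regional product 2019 = 3762.0/1.219 = 3086.14.
Real gross regional product 2021 = 4079.9/1.380 = 2956.45.
Change = 2956.45/3086.14 − 1 = -0.0420.

-4.20%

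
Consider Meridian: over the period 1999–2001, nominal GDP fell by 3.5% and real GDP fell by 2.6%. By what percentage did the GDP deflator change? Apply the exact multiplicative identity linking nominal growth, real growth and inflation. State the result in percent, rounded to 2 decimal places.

(1 + g_nom) = (1 + g_real)(1 + π), so π = 0.9650 / 0.9740 − 1 = -0.00924.

-0.92%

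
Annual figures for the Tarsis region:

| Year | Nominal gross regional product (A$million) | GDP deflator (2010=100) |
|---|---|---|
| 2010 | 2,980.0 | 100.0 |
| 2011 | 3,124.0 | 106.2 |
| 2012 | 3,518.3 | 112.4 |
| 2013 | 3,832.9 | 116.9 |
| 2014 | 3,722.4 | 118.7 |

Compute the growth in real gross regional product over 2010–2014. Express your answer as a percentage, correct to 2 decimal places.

Real gross regional product 2010 = 2980.0/1.000 = 2980.00.
Real gross regional product 2014 = 3722.4/1.187 = 3135.97.
Change = 3135.97/2980.00 − 1 = 0.0523.

5.23%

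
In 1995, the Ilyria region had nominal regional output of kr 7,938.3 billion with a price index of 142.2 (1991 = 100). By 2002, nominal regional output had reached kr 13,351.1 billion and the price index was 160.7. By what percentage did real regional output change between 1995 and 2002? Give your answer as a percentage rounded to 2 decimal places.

48.82%

Real regional output 1995 = 7938.3 / 1.422 = 5582.49.
Real regional output 2002 = 13351.1 / 1.607 = 8308.09.
Real growth = 8308.09 / 5582.49 − 1 = 0.4882.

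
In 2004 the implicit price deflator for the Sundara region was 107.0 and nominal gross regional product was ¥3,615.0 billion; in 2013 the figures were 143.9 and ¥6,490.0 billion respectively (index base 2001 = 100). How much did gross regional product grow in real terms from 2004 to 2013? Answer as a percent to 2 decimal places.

33.49%

Deflate each year: 2004 → 3615.0/1.070 = 3378.50; 2013 → 6490.0/1.439 = 4510.08.
So real gross regional product changed by 4510.08/3378.50 − 1 = 0.3349, i.e. 33.49%.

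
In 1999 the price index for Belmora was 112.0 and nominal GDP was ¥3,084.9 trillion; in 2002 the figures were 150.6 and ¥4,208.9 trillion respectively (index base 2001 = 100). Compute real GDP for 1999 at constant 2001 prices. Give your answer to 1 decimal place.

Real GDP = Nominal / (price index/100) = 3084.9 / 1.120 = 2754.38.

¥2,754.4 trillion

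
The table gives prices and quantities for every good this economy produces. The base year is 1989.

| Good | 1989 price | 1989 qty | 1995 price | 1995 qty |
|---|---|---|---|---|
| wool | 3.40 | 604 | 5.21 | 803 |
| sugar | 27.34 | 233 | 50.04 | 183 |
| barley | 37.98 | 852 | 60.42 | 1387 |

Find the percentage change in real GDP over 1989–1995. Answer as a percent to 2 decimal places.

48.13%

Real GDP 1989 = Nominal GDP 1989 = 3.40·604 + 27.34·233 + 37.98·852 = 40782.78.
Real GDP 1995 (at 1989 prices) = 3.40·803 + 27.34·183 + 37.98·1387 = 60411.68.
Real growth = 60411.68/40782.78 − 1 = 0.4813.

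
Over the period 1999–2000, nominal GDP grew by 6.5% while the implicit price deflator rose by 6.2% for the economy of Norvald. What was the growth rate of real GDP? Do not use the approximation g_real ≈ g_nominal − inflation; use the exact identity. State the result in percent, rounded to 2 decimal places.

(1 + g_nom) = (1 + g_real)(1 + π), so g_real = 1.0650 / 1.0620 − 1 = 0.00282.

0.28%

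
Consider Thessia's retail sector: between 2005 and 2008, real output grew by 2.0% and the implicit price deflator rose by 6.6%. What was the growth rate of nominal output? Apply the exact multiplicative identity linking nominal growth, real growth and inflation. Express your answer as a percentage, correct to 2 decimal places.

8.73%

(1 + g_nom) = (1 + g_real)(1 + π) = 1.0200 × 1.0660 = 1.08732.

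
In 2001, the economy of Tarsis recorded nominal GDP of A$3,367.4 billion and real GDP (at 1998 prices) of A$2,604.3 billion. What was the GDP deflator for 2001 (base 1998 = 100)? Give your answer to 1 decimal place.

GDP deflator = (Nominal / Real) × 100 = 3367.4 / 2604.3 × 100 = 129.30.

129.3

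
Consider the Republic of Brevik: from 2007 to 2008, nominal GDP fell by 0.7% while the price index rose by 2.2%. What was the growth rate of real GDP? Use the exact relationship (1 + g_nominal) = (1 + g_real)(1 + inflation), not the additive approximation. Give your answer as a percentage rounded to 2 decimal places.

(1 + g_nom) = (1 + g_real)(1 + π), so g_real = 0.9930 / 1.0220 − 1 = -0.02838.

-2.84%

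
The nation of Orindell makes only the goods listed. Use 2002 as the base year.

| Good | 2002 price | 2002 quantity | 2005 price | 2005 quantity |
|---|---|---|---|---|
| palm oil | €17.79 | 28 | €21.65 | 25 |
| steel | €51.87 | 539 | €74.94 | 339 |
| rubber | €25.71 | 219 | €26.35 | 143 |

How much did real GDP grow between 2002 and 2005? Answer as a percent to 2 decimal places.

-36.32%

Real GDP 2002 = Nominal GDP 2002 = 17.79·28 + 51.87·539 + 25.71·219 = 34086.54.
Real GDP 2005 (at 2002 prices) = 17.79·25 + 51.87·339 + 25.71·143 = 21705.21.
Real growth = 21705.21/34086.54 − 1 = -0.3632.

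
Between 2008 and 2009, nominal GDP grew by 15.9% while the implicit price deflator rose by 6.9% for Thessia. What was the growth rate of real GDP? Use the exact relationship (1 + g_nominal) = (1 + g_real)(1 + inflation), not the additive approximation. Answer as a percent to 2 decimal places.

(1 + g_nom) = (1 + g_real)(1 + π), so g_real = 1.1590 / 1.0690 − 1 = 0.08419.

8.42%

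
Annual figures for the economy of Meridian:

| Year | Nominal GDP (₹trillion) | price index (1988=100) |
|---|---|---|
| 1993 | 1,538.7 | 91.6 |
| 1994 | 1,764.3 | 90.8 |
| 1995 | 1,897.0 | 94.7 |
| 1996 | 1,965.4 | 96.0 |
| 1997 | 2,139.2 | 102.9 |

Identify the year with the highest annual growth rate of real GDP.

1994

1994: real = 1764.3/0.908 = 1943.06; growth vs 1993 (1679.80) = 15.67%.
1995: real = 1897.0/0.947 = 2003.17; growth vs 1994 (1943.06) = 3.09%.
1996: real = 1965.4/0.960 = 2047.29; growth vs 1995 (2003.17) = 2.20%.
1997: real = 2139.2/1.029 = 2078.91; growth vs 1996 (2047.29) = 1.54%.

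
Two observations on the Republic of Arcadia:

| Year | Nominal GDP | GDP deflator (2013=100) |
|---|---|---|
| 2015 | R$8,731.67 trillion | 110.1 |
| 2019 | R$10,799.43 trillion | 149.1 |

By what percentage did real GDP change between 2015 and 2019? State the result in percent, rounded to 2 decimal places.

-8.67%

Real GDP 2015 = 8731.67 / 1.101 = 7930.67.
Real GDP 2019 = 10799.43 / 1.491 = 7243.08.
Real growth = 7243.08 / 7930.67 − 1 = -0.0867.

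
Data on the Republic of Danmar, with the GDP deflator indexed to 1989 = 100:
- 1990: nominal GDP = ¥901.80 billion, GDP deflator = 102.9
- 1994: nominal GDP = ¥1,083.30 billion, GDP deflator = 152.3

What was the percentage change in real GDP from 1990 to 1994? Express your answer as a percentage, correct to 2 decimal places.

Real GDP 1990 = 901.80 / 1.029 = 876.38.
Real GDP 1994 = 1083.30 / 1.523 = 711.29.
Real growth = 711.29 / 876.38 − 1 = -0.1884.

-18.84%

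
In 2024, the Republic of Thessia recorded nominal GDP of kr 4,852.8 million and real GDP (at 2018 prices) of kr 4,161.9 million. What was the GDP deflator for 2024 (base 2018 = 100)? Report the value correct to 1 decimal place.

GDP deflator = (Nominal / Real) × 100 = 4852.8 / 4161.9 × 100 = 116.60.

116.6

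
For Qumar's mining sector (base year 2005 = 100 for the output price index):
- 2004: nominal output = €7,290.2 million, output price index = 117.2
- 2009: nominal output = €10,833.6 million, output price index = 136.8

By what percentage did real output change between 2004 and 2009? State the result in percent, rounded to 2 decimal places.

27.31%

Deflate each year: 2004 → 7290.2/1.172 = 6220.31; 2009 → 10833.6/1.368 = 7919.30.
So real output changed by 7919.30/6220.31 − 1 = 0.2731, i.e. 27.31%.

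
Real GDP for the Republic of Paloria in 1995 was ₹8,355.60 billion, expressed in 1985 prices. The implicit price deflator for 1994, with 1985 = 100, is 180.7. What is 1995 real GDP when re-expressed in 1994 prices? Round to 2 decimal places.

₹15,098.57 billion

Real GDP in 1994 prices = Real GDP in 1985 prices × (P_1994/P_1985) = 8355.60 × 1.807 = 15098.57.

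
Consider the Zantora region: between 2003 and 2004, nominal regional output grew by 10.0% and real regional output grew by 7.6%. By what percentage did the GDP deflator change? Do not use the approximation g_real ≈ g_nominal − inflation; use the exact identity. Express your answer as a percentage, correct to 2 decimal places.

(1 + g_nom) = (1 + g_real)(1 + π), so π = 1.1000 / 1.0760 − 1 = 0.02230.

2.23%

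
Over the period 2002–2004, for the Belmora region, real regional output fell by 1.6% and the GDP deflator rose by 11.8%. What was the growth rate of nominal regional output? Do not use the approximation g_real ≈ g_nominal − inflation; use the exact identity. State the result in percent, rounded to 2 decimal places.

(1 + g_nom) = (1 + g_real)(1 + π) = 0.9840 × 1.1180 = 1.10011.

10.01%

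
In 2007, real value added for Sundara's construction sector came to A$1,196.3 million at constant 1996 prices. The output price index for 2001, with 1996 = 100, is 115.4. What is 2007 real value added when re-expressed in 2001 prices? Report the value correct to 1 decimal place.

Real value added in 2001 prices = Real value added in 1996 prices × (P_2001/P_1996) = 1196.3 × 1.154 = 1380.53.

A$1,380.5 million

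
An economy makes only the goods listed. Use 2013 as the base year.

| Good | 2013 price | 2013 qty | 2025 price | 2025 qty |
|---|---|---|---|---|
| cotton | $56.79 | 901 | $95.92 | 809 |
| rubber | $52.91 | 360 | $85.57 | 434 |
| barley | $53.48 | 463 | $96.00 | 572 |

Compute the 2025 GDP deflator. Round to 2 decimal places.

Nominal GDP 2025 = 95.92·809 + 85.57·434 + 96.00·572 = 169648.66.
Real GDP 2025 (at 2013 prices) = 56.79·809 + 52.91·434 + 53.48·572 = 99496.61.
Deflator = Nominal/Real × 100 = 169648.66/99496.61 × 100 = 170.507.

170.51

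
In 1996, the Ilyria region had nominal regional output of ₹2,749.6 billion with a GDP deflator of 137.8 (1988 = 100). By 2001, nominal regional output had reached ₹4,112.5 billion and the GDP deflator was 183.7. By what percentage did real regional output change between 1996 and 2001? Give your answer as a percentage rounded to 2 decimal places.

12.20%

Real regional output 1996 = 2749.6 / 1.378 = 1995.36.
Real regional output 2001 = 4112.5 / 1.837 = 2238.70.
Real growth = 2238.70 / 1995.36 − 1 = 0.1220.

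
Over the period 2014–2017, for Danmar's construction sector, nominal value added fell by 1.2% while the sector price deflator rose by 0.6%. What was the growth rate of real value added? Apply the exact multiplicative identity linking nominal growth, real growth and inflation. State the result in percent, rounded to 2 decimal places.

-1.79%

(1 + g_nom) = (1 + g_real)(1 + π), so g_real = 0.9880 / 1.0060 − 1 = -0.01789.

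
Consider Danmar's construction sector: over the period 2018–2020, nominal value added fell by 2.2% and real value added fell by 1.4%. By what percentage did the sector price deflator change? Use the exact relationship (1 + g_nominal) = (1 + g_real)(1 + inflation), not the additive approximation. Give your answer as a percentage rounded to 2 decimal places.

-0.81%

(1 + g_nom) = (1 + g_real)(1 + π), so π = 0.9780 / 0.9860 − 1 = -0.00811.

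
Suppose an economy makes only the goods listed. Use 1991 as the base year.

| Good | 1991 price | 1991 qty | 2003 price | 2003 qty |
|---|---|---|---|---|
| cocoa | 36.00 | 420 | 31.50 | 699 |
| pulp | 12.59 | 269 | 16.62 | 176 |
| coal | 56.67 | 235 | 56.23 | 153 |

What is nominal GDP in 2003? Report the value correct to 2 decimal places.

33546.81

Nominal GDP 2003 = Σ (p_2003 × q_2003) = 31.50·699 + 16.62·176 + 56.23·153 = 33546.81.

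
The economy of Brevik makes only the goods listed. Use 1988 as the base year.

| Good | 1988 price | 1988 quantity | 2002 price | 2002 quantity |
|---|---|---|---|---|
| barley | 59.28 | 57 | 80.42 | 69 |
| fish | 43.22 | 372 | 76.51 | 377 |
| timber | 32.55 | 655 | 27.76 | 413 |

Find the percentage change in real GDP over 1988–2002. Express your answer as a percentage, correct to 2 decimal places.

Real GDP 1988 = Nominal GDP 1988 = 59.28·57 + 43.22·372 + 32.55·655 = 40777.05.
Real GDP 2002 (at 1988 prices) = 59.28·69 + 43.22·377 + 32.55·413 = 33827.41.
Real growth = 33827.41/40777.05 − 1 = -0.1704.

-17.04%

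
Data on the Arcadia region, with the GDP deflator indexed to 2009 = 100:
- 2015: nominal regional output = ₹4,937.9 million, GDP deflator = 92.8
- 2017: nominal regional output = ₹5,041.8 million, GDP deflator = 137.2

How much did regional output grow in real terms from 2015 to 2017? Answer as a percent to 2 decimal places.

Deflate each year: 2015 → 4937.9/0.928 = 5321.01; 2017 → 5041.8/1.372 = 3674.78.
So real regional output changed by 3674.78/5321.01 − 1 = -0.3094, i.e. -30.94%.

-30.94%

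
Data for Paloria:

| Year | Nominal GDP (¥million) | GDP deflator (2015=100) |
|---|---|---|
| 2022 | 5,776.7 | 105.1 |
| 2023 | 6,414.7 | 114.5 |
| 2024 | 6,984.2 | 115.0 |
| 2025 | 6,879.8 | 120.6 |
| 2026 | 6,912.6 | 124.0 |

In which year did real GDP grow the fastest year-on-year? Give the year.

2023: real = 6414.7/1.145 = 5602.36; growth vs 2022 (5496.38) = 1.93%.
2024: real = 6984.2/1.150 = 6073.22; growth vs 2023 (5602.36) = 8.40%.
2025: real = 6879.8/1.206 = 5704.64; growth vs 2024 (6073.22) = -6.07%.
2026: real = 6912.6/1.240 = 5574.68; growth vs 2025 (5704.64) = -2.28%.

2024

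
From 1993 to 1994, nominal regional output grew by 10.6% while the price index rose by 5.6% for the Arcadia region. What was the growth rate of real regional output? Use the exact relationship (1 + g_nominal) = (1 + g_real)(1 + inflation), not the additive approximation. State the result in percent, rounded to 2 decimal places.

(1 + g_nom) = (1 + g_real)(1 + π), so g_real = 1.1060 / 1.0560 − 1 = 0.04735.

4.73%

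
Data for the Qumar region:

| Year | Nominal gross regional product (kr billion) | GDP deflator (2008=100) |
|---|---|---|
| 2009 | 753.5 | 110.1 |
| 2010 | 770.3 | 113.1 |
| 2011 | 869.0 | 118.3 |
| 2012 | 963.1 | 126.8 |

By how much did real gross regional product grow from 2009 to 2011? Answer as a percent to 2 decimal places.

Real gross regional product 2009 = 753.5/1.101 = 684.38.
Real gross regional product 2011 = 869.0/1.183 = 734.57.
Change = 734.57/684.38 − 1 = 0.0733.

7.33%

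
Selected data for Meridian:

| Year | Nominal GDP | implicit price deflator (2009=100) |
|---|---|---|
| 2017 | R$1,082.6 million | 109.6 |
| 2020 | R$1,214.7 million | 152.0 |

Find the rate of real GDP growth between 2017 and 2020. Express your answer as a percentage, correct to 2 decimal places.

Deflate each year: 2017 → 1082.6/1.096 = 987.77; 2020 → 1214.7/1.520 = 799.14.
So real GDP changed by 799.14/987.77 − 1 = -0.1910, i.e. -19.10%.

-19.10%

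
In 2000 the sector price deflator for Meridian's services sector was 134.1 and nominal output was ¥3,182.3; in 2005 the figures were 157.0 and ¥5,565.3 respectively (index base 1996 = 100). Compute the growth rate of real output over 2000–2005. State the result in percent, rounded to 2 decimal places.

Real output 2000 = 3182.3 / 1.341 = 2373.08.
Real output 2005 = 5565.3 / 1.570 = 3544.78.
Real growth = 3544.78 / 2373.08 − 1 = 0.4937.

49.37%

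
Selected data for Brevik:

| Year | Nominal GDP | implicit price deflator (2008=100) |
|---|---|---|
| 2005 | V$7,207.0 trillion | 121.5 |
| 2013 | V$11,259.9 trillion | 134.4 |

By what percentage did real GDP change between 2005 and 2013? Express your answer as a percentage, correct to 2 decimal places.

Real GDP 2005 = 7207.0 / 1.215 = 5931.69.
Real GDP 2013 = 11259.9 / 1.344 = 8377.90.
Real growth = 8377.90 / 5931.69 − 1 = 0.4124.

41.24%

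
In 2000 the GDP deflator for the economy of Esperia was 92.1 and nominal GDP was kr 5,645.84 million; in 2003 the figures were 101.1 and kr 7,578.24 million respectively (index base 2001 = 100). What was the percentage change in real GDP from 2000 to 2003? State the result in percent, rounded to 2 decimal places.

Deflate each year: 2000 → 5645.84/0.921 = 6130.12; 2003 → 7578.24/1.011 = 7495.79.
So real GDP changed by 7495.79/6130.12 − 1 = 0.2228, i.e. 22.28%.

22.28%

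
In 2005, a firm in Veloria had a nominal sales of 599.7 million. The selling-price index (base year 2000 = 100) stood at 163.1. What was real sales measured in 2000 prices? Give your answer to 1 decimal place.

367.7 million

Real sales = Nominal / (selling-price index/100) = 599.7 / 1.631 = 367.69.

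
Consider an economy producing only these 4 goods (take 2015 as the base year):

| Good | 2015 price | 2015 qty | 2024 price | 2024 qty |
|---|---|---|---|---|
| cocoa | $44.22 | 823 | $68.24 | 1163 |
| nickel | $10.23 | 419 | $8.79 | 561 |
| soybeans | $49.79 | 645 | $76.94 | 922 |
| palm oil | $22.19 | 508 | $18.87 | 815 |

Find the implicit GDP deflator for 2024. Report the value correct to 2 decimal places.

Nominal GDP 2024 = 68.24·1163 + 8.79·561 + 76.94·922 + 18.87·815 = 170612.04.
Real GDP 2024 (at 2015 prices) = 44.22·1163 + 10.23·561 + 49.79·922 + 22.19·815 = 121158.12.
Deflator = Nominal/Real × 100 = 170612.04/121158.12 × 100 = 140.818.

140.82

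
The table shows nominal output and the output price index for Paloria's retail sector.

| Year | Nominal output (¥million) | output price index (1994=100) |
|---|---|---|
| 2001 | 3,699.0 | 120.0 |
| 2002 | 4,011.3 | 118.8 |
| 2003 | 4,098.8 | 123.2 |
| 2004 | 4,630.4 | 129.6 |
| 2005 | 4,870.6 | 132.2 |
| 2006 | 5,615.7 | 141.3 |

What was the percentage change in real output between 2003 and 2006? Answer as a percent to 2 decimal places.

Real output 2003 = 4098.8/1.232 = 3326.95.
Real output 2006 = 5615.7/1.413 = 3974.31.
Change = 3974.31/3326.95 − 1 = 0.1946.

19.46%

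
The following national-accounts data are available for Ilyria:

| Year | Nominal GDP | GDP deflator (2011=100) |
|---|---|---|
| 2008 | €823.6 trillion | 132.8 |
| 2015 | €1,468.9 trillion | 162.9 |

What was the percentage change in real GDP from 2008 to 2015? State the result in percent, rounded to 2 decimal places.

Deflate each year: 2008 → 823.6/1.328 = 620.18; 2015 → 1468.9/1.629 = 901.72.
So real GDP changed by 901.72/620.18 − 1 = 0.4540, i.e. 45.40%.

45.40%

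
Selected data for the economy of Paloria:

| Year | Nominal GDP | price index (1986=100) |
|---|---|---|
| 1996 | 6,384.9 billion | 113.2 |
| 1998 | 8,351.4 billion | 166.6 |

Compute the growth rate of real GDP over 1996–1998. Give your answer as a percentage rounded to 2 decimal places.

Real GDP 1996 = 6384.9 / 1.132 = 5640.37.
Real GDP 1998 = 8351.4 / 1.666 = 5012.85.
Real growth = 5012.85 / 5640.37 − 1 = -0.1113.

-11.13%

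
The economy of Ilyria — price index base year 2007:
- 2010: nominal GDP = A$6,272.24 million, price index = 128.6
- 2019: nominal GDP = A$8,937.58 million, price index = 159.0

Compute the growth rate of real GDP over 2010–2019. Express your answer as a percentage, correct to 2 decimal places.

Real GDP 2010 = 6272.24 / 1.286 = 4877.33.
Real GDP 2019 = 8937.58 / 1.590 = 5621.12.
Real growth = 5621.12 / 4877.33 − 1 = 0.1525.

15.25%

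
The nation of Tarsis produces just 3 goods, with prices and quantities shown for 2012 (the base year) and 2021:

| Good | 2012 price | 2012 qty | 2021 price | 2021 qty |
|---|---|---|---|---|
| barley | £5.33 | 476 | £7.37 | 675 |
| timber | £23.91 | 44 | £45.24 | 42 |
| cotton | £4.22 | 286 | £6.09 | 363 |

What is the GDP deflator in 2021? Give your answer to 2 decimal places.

Nominal GDP 2021 = 7.37·675 + 45.24·42 + 6.09·363 = 9085.50.
Real GDP 2021 (at 2012 prices) = 5.33·675 + 23.91·42 + 4.22·363 = 6133.83.
Deflator = Nominal/Real × 100 = 9085.50/6133.83 × 100 = 148.121.

148.12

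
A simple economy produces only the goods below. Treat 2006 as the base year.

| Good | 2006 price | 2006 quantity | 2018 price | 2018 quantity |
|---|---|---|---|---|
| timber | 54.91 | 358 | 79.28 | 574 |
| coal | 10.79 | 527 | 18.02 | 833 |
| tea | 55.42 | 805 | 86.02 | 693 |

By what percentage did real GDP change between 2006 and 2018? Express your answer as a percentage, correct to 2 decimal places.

12.80%

Real GDP 2006 = Nominal GDP 2006 = 54.91·358 + 10.79·527 + 55.42·805 = 69957.21.
Real GDP 2018 (at 2006 prices) = 54.91·574 + 10.79·833 + 55.42·693 = 78912.47.
Real growth = 78912.47/69957.21 − 1 = 0.1280.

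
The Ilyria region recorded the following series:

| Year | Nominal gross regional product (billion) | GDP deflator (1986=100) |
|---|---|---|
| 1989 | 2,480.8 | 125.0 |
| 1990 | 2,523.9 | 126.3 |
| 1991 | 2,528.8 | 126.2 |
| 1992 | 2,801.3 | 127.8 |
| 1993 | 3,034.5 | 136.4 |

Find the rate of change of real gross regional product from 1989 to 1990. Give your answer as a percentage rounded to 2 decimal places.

Real gross regional product 1989 = 2480.8/1.250 = 1984.64.
Real gross regional product 1990 = 2523.9/1.263 = 1998.34.
Change = 1998.34/1984.64 − 1 = 0.0069.

0.69%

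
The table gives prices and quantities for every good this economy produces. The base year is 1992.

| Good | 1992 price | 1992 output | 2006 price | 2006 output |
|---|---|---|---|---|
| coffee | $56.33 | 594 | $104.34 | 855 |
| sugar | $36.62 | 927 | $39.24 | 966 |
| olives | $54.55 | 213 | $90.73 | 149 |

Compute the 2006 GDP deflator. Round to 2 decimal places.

153.42

Nominal GDP 2006 = 104.34·855 + 39.24·966 + 90.73·149 = 140635.31.
Real GDP 2006 (at 1992 prices) = 56.33·855 + 36.62·966 + 54.55·149 = 91665.02.
Deflator = Nominal/Real × 100 = 140635.31/91665.02 × 100 = 153.423.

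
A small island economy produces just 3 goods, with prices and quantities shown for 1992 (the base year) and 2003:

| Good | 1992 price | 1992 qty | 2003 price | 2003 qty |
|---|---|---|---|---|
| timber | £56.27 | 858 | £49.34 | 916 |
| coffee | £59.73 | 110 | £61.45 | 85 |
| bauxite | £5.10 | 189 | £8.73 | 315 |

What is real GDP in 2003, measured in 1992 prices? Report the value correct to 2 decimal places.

£58226.87

Real GDP 2003 = Σ (p_1992 × q_2003) = 56.27·916 + 59.73·85 + 5.10·315 = 58226.87.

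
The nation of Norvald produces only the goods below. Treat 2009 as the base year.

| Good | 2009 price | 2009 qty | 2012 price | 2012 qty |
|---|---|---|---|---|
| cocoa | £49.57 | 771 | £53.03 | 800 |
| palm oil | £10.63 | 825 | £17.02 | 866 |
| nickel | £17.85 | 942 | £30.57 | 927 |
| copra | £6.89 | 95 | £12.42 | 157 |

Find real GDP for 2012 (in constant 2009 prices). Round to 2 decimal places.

£66490.26

Real GDP 2012 = Σ (p_2009 × q_2012) = 49.57·800 + 10.63·866 + 17.85·927 + 6.89·157 = 66490.26.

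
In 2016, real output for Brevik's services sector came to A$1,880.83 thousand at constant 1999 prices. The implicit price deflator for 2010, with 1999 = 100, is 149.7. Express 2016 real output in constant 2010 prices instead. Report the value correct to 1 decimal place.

A$2,815.6 thousand

Real output in 2010 prices = Real output in 1999 prices × (P_2010/P_1999) = 1880.83 × 1.497 = 2815.60.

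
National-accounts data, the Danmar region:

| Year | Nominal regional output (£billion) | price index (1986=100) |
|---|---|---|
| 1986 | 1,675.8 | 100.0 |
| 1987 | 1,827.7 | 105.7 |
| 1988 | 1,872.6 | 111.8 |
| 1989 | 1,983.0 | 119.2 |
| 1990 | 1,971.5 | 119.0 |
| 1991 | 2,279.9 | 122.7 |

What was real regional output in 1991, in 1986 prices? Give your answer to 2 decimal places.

Real regional output 1991 = 2279.9 / 1.227 = 1858.11.

£1,858.11 billion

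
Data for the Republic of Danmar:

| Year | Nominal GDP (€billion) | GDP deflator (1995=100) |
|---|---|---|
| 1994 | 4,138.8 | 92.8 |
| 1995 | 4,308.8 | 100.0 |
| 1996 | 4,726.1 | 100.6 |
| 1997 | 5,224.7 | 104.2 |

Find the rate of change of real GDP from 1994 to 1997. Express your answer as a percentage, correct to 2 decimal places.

12.43%

Real GDP 1994 = 4138.8/0.928 = 4459.91.
Real GDP 1997 = 5224.7/1.042 = 5014.11.
Change = 5014.11/4459.91 − 1 = 0.1243.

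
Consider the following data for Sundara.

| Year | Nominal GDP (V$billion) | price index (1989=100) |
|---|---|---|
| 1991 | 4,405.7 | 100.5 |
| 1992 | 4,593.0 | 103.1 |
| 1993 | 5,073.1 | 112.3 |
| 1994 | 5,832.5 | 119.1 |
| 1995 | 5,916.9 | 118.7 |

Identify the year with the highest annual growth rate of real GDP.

1994

1992: real = 4593.0/1.031 = 4454.90; growth vs 1991 (4383.78) = 1.62%.
1993: real = 5073.1/1.123 = 4517.45; growth vs 1992 (4454.90) = 1.40%.
1994: real = 5832.5/1.191 = 4897.15; growth vs 1993 (4517.45) = 8.41%.
1995: real = 5916.9/1.187 = 4984.75; growth vs 1994 (4897.15) = 1.79%.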